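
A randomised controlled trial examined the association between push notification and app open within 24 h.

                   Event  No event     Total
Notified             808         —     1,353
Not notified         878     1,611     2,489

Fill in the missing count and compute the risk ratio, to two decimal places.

1.69

The missing cell is in the exposed row: 1353 − 808 = 545.
So a = 808, b = 545, c = 878, d = 1611.
RR = [a/(a+b)] / [c/(c+d)] = (808/1353) / (878/2489) = 0.59719/0.35275 = 1.69295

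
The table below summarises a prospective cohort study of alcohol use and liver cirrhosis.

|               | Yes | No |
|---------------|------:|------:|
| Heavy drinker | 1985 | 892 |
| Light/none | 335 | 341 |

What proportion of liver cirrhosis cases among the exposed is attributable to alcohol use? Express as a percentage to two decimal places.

Cells: a = 1985, b = 892, c = 335, d = 341.
Risk in exposed = 1985/2877 = 0.68995; risk in unexposed = 335/676 = 0.49556.
RR = 0.68995/0.49556 = 1.39227
AR% = (RR − 1)/RR × 100 = (1.39227 − 1)/1.39227 × 100 = 28.1747%

28.17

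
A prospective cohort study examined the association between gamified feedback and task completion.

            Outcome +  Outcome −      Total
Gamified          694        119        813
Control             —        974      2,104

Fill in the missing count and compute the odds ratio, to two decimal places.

The missing cell is in the unexposed row: 2104 − 974 = 1130.
So a = 694, b = 119, c = 1130, d = 974.
OR = (a·d)/(b·c) = (694 × 974) / (119 × 1130) = 675956 / 134470 = 5.02682

5.03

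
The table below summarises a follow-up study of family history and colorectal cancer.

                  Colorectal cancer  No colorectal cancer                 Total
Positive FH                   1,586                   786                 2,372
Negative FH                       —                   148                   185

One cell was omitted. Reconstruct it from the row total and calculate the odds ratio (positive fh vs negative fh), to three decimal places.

The missing cell is in the unexposed row: 185 − 148 = 37.
So a = 1586, b = 786, c = 37, d = 148.
OR = (a·d)/(b·c) = (1586 × 148) / (786 × 37) = 234728 / 29082 = 8.07125

8.071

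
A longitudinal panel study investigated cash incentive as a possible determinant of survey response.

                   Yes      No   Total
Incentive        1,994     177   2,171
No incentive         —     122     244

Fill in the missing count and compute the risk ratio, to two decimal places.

1.84

The missing cell is in the unexposed row: 244 − 122 = 122.
So a = 1994, b = 177, c = 122, d = 122.
RR = [a/(a+b)] / [c/(c+d)] = (1994/2171) / (122/244) = 0.91847/0.50000 = 1.83694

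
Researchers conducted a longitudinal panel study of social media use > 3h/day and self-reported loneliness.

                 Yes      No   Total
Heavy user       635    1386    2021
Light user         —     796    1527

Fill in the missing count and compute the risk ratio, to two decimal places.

The missing cell is in the unexposed row: 1527 − 796 = 731.
So a = 635, b = 1386, c = 731, d = 796.
RR = [a/(a+b)] / [c/(c+d)] = (635/2021) / (731/1527) = 0.31420/0.47872 = 0.65634

0.66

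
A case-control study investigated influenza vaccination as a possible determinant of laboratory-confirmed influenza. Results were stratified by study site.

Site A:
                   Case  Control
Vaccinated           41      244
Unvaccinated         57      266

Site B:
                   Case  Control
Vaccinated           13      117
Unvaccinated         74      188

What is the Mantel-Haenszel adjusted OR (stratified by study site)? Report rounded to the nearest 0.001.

OR_MH = Σ(aᵢdᵢ/nᵢ) / Σ(bᵢcᵢ/nᵢ), where nᵢ is the stratum total.
Stratum 1 (Site A): n = 608; a·d/n = 41·266/608 = 17.9375; b·c/n = 244·57/608 = 22.8750
Stratum 2 (Site B): n = 392; a·d/n = 13·188/392 = 6.2347; b·c/n = 117·74/392 = 22.0867
OR_MH = (17.9375 + 6.2347) / (22.8750 + 22.0867) = 24.1722 / 44.9617 = 0.53762

0.538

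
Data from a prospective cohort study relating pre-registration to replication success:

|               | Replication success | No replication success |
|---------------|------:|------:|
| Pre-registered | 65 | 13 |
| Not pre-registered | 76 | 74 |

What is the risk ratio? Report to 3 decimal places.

Cells: a = 65, b = 13, c = 76, d = 74.
Risk in exposed = 65/78 = 0.83333; risk in unexposed = 76/150 = 0.50667.
RR = 0.83333 / 0.50667 = 1.64474
The risk among the exposed is 1.64 times that among the unexposed.

1.645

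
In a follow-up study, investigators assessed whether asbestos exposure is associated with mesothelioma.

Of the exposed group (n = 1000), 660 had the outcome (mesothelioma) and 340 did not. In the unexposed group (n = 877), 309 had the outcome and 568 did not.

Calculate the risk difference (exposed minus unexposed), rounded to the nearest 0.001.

0.308

From the description: a = 660, b = 340, c = 309, d = 568.
Risk in exposed = 660/1000 = 0.660000; risk in unexposed = 309/877 = 0.352338.
Risk difference = 0.660000 − 0.352338 = 0.307662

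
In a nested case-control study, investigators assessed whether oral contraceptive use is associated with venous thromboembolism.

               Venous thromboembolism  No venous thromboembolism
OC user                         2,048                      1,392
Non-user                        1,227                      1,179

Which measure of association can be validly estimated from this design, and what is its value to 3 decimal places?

1.414

Cells: a = 2048, b = 1392, c = 1227, d = 1179.
This is a nested case-control study: participants were sampled on outcome status, so risks in the source population cannot be estimated directly — relative risk is not valid here. The odds ratio is the appropriate measure.
OR = (a·d)/(b·c) = (2048 × 1179) / (1392 × 1227) = 2414592 / 1707984 = 1.41371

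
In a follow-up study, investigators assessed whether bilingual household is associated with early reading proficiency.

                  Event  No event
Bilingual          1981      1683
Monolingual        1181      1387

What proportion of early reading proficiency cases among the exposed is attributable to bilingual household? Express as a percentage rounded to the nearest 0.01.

14.94

Cells: a = 1981, b = 1683, c = 1181, d = 1387.
Risk in exposed = 1981/3664 = 0.54067; risk in unexposed = 1181/2568 = 0.45989.
RR = 0.54067/0.45989 = 1.17564
AR% = (RR − 1)/RR × 100 = (1.17564 − 1)/1.17564 × 100 = 14.9399%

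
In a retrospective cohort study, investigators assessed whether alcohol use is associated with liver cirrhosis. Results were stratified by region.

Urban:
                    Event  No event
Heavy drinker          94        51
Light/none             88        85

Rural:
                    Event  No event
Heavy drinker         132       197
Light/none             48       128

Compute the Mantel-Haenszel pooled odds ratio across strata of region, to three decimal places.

OR_MH = Σ(aᵢdᵢ/nᵢ) / Σ(bᵢcᵢ/nᵢ), where nᵢ is the stratum total.
Stratum 1 (Urban): n = 318; a·d/n = 94·85/318 = 25.1258; b·c/n = 51·88/318 = 14.1132
Stratum 2 (Rural): n = 505; a·d/n = 132·128/505 = 33.4574; b·c/n = 197·48/505 = 18.7248
OR_MH = (25.1258 + 33.4574) / (14.1132 + 18.7248) = 58.5832 / 32.8380 = 1.78401

1.784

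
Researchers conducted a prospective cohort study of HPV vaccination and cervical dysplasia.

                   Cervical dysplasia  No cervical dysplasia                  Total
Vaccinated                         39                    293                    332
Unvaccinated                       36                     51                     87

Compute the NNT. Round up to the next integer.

Risk in treated group = 39/332 = 0.11747; risk in control = 36/87 = 0.41379.
Absolute risk reduction = 0.41379 − 0.11747 = 0.29632
NNT = 1 / ARR = 1 / 0.29632 = 3.375 → round up → 4

4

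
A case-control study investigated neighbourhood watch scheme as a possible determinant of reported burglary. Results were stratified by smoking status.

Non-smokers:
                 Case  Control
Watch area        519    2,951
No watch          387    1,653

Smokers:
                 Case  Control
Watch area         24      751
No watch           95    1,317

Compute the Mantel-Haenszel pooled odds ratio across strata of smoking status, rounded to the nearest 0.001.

0.709

OR_MH = Σ(aᵢdᵢ/nᵢ) / Σ(bᵢcᵢ/nᵢ), where nᵢ is the stratum total.
Stratum 1 (Non-smokers): n = 5510; a·d/n = 519·1653/5510 = 155.7000; b·c/n = 2951·387/5510 = 207.2662
Stratum 2 (Smokers): n = 2187; a·d/n = 24·1317/2187 = 14.4527; b·c/n = 751·95/2187 = 32.6223
OR_MH = (155.7000 + 14.4527) / (207.2662 + 32.6223) = 170.1527 / 239.8886 = 0.70930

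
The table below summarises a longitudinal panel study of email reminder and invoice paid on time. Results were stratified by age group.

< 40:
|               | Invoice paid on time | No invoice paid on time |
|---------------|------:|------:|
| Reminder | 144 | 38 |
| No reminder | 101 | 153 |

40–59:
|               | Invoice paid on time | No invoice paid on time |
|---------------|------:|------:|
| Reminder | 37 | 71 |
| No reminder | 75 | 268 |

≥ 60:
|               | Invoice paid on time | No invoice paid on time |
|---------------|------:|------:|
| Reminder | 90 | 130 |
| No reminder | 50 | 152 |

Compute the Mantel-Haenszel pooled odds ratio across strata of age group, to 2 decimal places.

2.91

OR_MH = Σ(aᵢdᵢ/nᵢ) / Σ(bᵢcᵢ/nᵢ), where nᵢ is the stratum total.
Stratum 1 (< 40): n = 436; a·d/n = 144·153/436 = 50.5321; b·c/n = 38·101/436 = 8.8028
Stratum 2 (40–59): n = 451; a·d/n = 37·268/451 = 21.9867; b·c/n = 71·75/451 = 11.8071
Stratum 3 (≥ 60): n = 422; a·d/n = 90·152/422 = 32.4171; b·c/n = 130·50/422 = 15.4028
OR_MH = (50.5321 + 21.9867 + 32.4171) / (8.8028 + 11.8071 + 15.4028) = 104.9359 / 36.0127 = 2.91386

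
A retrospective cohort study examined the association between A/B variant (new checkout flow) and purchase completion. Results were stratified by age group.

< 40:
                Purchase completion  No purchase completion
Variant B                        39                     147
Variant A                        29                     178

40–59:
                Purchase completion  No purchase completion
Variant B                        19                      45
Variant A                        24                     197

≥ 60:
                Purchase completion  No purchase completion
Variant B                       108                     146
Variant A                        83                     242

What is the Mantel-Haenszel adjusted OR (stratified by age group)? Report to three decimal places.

OR_MH = Σ(aᵢdᵢ/nᵢ) / Σ(bᵢcᵢ/nᵢ), where nᵢ is the stratum total.
Stratum 1 (< 40): n = 393; a·d/n = 39·178/393 = 17.6641; b·c/n = 147·29/393 = 10.8473
Stratum 2 (40–59): n = 285; a·d/n = 19·197/285 = 13.1333; b·c/n = 45·24/285 = 3.7895
Stratum 3 (≥ 60): n = 579; a·d/n = 108·242/579 = 45.1399; b·c/n = 146·83/579 = 20.9292
OR_MH = (17.6641 + 13.1333 + 45.1399) / (10.8473 + 3.7895 + 20.9292) = 75.9374 / 35.5660 = 2.13511

2.135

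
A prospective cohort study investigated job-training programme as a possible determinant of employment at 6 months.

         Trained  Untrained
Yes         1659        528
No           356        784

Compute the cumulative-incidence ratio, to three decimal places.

2.046

Reading the table with exposure as columns: a = 1659 (Trained, case), b = 356 (Trained, non-case), c = 528 (Untrained, case), d = 784.
Risk in exposed = 1659/2015 = 0.82333; risk in unexposed = 528/1312 = 0.40244.
RR = 0.82333 / 0.40244 = 2.04584
The risk among the exposed is 2.05 times that among the unexposed.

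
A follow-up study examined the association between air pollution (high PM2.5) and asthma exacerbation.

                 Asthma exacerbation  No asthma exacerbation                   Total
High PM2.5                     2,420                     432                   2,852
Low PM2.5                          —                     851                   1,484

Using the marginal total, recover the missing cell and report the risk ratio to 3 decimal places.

1.989

The missing cell is in the unexposed row: 1484 − 851 = 633.
So a = 2420, b = 432, c = 633, d = 851.
RR = [a/(a+b)] / [c/(c+d)] = (2420/2852) / (633/1484) = 0.84853/0.42655 = 1.98928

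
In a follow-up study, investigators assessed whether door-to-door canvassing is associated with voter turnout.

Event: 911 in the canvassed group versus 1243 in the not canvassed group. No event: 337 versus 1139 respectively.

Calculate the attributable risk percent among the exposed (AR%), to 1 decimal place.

From the description: a = 911, b = 337, c = 1243, d = 1139.
Risk in exposed = 911/1248 = 0.72997; risk in unexposed = 1243/2382 = 0.52183.
RR = 0.72997/0.52183 = 1.39886
AR% = (RR − 1)/RR × 100 = (1.39886 − 1)/1.39886 × 100 = 28.5132%

28.5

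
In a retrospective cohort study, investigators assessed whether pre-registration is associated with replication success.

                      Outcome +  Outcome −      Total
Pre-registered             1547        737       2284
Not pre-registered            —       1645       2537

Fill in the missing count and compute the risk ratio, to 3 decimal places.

The missing cell is in the unexposed row: 2537 − 1645 = 892.
So a = 1547, b = 737, c = 892, d = 1645.
RR = [a/(a+b)] / [c/(c+d)] = (1547/2284) / (892/2537) = 0.67732/0.35160 = 1.92641

1.926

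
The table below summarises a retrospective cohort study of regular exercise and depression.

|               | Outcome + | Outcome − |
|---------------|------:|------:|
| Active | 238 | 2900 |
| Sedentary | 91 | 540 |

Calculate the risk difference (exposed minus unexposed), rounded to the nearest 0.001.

-0.068

Cells: a = 238, b = 2900, c = 91, d = 540.
Risk in exposed = 238/3138 = 0.075844; risk in unexposed = 91/631 = 0.144216.
Risk difference = 0.075844 − 0.144216 = -0.068371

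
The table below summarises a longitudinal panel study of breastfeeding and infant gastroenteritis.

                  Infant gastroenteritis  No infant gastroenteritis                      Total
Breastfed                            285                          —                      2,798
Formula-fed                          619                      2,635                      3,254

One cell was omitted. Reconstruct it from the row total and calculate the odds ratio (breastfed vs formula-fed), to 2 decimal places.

The missing cell is in the exposed row: 2798 − 285 = 2513.
So a = 285, b = 2513, c = 619, d = 2635.
OR = (a·d)/(b·c) = (285 × 2635) / (2513 × 619) = 750975 / 1555547 = 0.48277

0.48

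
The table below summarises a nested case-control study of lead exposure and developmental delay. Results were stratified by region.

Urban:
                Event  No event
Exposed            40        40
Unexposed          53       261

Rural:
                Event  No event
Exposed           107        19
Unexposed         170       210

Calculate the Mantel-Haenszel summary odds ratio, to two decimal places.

6.03

OR_MH = Σ(aᵢdᵢ/nᵢ) / Σ(bᵢcᵢ/nᵢ), where nᵢ is the stratum total.
Stratum 1 (Urban): n = 394; a·d/n = 40·261/394 = 26.4975; b·c/n = 40·53/394 = 5.3807
Stratum 2 (Rural): n = 506; a·d/n = 107·210/506 = 44.4071; b·c/n = 19·170/506 = 6.3834
OR_MH = (26.4975 + 44.4071) / (5.3807 + 6.3834) = 70.9046 / 11.7641 = 6.02719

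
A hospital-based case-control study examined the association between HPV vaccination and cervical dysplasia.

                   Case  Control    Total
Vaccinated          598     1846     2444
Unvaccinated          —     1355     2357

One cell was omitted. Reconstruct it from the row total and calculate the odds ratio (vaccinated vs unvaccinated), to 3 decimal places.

The missing cell is in the unexposed row: 2357 − 1355 = 1002.
So a = 598, b = 1846, c = 1002, d = 1355.
OR = (a·d)/(b·c) = (598 × 1355) / (1846 × 1002) = 810290 / 1849692 = 0.43807

0.438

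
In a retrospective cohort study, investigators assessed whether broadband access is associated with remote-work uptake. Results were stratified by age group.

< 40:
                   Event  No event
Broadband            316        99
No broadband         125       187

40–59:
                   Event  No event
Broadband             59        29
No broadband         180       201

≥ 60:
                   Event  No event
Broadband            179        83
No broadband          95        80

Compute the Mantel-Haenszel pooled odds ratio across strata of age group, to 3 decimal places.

3.016

OR_MH = Σ(aᵢdᵢ/nᵢ) / Σ(bᵢcᵢ/nᵢ), where nᵢ is the stratum total.
Stratum 1 (< 40): n = 727; a·d/n = 316·187/727 = 81.2820; b·c/n = 99·125/727 = 17.0220
Stratum 2 (40–59): n = 469; a·d/n = 59·201/469 = 25.2857; b·c/n = 29·180/469 = 11.1301
Stratum 3 (≥ 60): n = 437; a·d/n = 179·80/437 = 32.7689; b·c/n = 83·95/437 = 18.0435
OR_MH = (81.2820 + 25.2857 + 32.7689) / (17.0220 + 11.1301 + 18.0435) = 139.3366 / 46.1956 = 3.01623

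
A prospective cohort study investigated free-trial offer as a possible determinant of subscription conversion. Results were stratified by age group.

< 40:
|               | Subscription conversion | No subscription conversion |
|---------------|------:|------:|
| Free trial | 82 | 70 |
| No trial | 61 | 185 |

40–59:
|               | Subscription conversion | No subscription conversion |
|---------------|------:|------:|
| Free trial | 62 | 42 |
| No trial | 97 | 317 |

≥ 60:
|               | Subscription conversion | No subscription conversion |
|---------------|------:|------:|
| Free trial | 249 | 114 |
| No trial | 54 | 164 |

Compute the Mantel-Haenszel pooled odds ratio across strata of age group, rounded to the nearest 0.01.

5.01

OR_MH = Σ(aᵢdᵢ/nᵢ) / Σ(bᵢcᵢ/nᵢ), where nᵢ is the stratum total.
Stratum 1 (< 40): n = 398; a·d/n = 82·185/398 = 38.1156; b·c/n = 70·61/398 = 10.7286
Stratum 2 (40–59): n = 518; a·d/n = 62·317/518 = 37.9421; b·c/n = 42·97/518 = 7.8649
Stratum 3 (≥ 60): n = 581; a·d/n = 249·164/581 = 70.2857; b·c/n = 114·54/581 = 10.5955
OR_MH = (38.1156 + 37.9421 + 70.2857) / (10.7286 + 7.8649 + 10.5955) = 146.3434 / 29.1890 = 5.01364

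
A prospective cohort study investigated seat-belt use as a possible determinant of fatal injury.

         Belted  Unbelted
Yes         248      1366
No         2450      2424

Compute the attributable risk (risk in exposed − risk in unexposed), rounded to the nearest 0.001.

-0.269

Reading the table with exposure as columns: a = 248 (Belted, case), b = 2450 (Belted, non-case), c = 1366 (Unbelted, case), d = 2424.
Risk in exposed = 248/2698 = 0.091920; risk in unexposed = 1366/3790 = 0.360422.
Risk difference = 0.091920 − 0.360422 = -0.268502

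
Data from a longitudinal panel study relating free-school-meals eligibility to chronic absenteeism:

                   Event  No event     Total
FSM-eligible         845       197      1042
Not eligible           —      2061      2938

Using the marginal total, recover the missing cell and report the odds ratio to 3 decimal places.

The missing cell is in the unexposed row: 2938 − 2061 = 877.
So a = 845, b = 197, c = 877, d = 2061.
OR = (a·d)/(b·c) = (845 × 2061) / (197 × 877) = 1741545 / 172769 = 10.08019

10.080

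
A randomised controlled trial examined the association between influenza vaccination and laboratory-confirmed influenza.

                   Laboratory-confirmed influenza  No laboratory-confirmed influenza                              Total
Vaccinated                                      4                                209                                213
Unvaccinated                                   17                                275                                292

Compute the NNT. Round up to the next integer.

26

Risk in treated group = 4/213 = 0.01878; risk in control = 17/292 = 0.05822.
Absolute risk reduction = 0.05822 − 0.01878 = 0.03944
NNT = 1 / ARR = 1 / 0.03944 = 25.355 → round up → 26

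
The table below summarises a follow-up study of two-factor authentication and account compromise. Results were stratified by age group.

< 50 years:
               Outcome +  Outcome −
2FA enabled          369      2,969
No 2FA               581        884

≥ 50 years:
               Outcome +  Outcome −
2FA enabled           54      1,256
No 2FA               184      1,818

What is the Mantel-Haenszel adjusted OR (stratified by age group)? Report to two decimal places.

0.23

OR_MH = Σ(aᵢdᵢ/nᵢ) / Σ(bᵢcᵢ/nᵢ), where nᵢ is the stratum total.
Stratum 1 (< 50 years): n = 4803; a·d/n = 369·884/4803 = 67.9151; b·c/n = 2969·581/4803 = 359.1482
Stratum 2 (≥ 50 years): n = 3312; a·d/n = 54·1818/3312 = 29.6413; b·c/n = 1256·184/3312 = 69.7778
OR_MH = (67.9151 + 29.6413) / (359.1482 + 69.7778) = 97.5564 / 428.9260 = 0.22744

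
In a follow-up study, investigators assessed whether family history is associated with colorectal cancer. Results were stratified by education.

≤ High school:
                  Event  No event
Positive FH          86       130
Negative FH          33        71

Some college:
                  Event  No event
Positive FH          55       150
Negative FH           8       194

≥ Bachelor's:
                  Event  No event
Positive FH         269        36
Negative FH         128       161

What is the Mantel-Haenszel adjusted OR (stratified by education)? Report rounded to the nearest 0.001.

4.902

OR_MH = Σ(aᵢdᵢ/nᵢ) / Σ(bᵢcᵢ/nᵢ), where nᵢ is the stratum total.
Stratum 1 (≤ High school): n = 320; a·d/n = 86·71/320 = 19.0813; b·c/n = 130·33/320 = 13.4062
Stratum 2 (Some college): n = 407; a·d/n = 55·194/407 = 26.2162; b·c/n = 150·8/407 = 2.9484
Stratum 3 (≥ Bachelor's): n = 594; a·d/n = 269·161/594 = 72.9108; b·c/n = 36·128/594 = 7.7576
OR_MH = (19.0813 + 26.2162 + 72.9108) / (13.4062 + 2.9484 + 7.7576) = 118.2082 / 24.1122 = 4.90242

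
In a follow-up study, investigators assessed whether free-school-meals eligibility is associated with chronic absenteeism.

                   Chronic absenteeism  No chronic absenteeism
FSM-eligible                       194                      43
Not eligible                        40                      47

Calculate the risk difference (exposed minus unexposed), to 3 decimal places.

0.359

Cells: a = 194, b = 43, c = 40, d = 47.
Risk in exposed = 194/237 = 0.818565; risk in unexposed = 40/87 = 0.459770.
Risk difference = 0.818565 − 0.459770 = 0.358795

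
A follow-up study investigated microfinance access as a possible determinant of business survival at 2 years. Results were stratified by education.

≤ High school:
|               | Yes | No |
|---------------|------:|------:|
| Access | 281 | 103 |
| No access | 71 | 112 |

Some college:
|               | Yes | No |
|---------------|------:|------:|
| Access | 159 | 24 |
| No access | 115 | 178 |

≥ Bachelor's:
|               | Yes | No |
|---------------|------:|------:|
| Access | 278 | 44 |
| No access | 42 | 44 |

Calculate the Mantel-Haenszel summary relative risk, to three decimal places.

RR_MH = Σ(aᵢ·n₀ᵢ/nᵢ) / Σ(cᵢ·n₁ᵢ/nᵢ), with n₁ᵢ = aᵢ+bᵢ (exposed), n₀ᵢ = cᵢ+dᵢ (unexposed), nᵢ = n₁ᵢ+n₀ᵢ.
Stratum 1 (≤ High school): n₁ = 384, n₀ = 183, n = 567; a·n₀/n = 281·183/567 = 90.6931; c·n₁/n = 71·384/567 = 48.0847
Stratum 2 (Some college): n₁ = 183, n₀ = 293, n = 476; a·n₀/n = 159·293/476 = 97.8718; c·n₁/n = 115·183/476 = 44.2122
Stratum 3 (≥ Bachelor's): n₁ = 322, n₀ = 86, n = 408; a·n₀/n = 278·86/408 = 58.5980; c·n₁/n = 42·322/408 = 33.1471
RR_MH = (90.6931 + 97.8718 + 58.5980) / (48.0847 + 44.2122 + 33.1471) = 247.1630 / 125.4439 = 1.97031

1.970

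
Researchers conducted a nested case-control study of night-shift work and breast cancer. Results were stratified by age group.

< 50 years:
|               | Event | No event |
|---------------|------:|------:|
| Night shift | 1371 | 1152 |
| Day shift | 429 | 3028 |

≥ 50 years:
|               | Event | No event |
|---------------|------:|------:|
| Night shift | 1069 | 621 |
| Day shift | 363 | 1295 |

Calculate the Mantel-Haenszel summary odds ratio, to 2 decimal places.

OR_MH = Σ(aᵢdᵢ/nᵢ) / Σ(bᵢcᵢ/nᵢ), where nᵢ is the stratum total.
Stratum 1 (< 50 years): n = 5980; a·d/n = 1371·3028/5980 = 694.2120; b·c/n = 1152·429/5980 = 82.6435
Stratum 2 (≥ 50 years): n = 3348; a·d/n = 1069·1295/3348 = 413.4872; b·c/n = 621·363/3348 = 67.3306
OR_MH = (694.2120 + 413.4872) / (82.6435 + 67.3306) = 1107.6992 / 149.9741 = 7.38594

7.39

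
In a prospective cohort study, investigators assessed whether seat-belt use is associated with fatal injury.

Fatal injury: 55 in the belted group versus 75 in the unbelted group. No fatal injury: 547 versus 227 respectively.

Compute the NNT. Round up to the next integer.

7

Risk in treated group = 55/602 = 0.09136; risk in control = 75/302 = 0.24834.
Absolute risk reduction = 0.24834 − 0.09136 = 0.15698
NNT = 1 / ARR = 1 / 0.15698 = 6.370 → round up → 7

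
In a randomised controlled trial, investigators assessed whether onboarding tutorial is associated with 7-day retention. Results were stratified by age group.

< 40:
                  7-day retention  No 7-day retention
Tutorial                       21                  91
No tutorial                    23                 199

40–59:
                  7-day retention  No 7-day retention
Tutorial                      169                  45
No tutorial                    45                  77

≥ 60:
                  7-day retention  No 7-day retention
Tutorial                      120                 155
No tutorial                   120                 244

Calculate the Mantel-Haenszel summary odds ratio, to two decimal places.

2.34

OR_MH = Σ(aᵢdᵢ/nᵢ) / Σ(bᵢcᵢ/nᵢ), where nᵢ is the stratum total.
Stratum 1 (< 40): n = 334; a·d/n = 21·199/334 = 12.5120; b·c/n = 91·23/334 = 6.2665
Stratum 2 (40–59): n = 336; a·d/n = 169·77/336 = 38.7292; b·c/n = 45·45/336 = 6.0268
Stratum 3 (≥ 60): n = 639; a·d/n = 120·244/639 = 45.8216; b·c/n = 155·120/639 = 29.1080
OR_MH = (12.5120 + 38.7292 + 45.8216) / (6.2665 + 6.0268 + 29.1080) = 97.0627 / 41.4012 = 2.34444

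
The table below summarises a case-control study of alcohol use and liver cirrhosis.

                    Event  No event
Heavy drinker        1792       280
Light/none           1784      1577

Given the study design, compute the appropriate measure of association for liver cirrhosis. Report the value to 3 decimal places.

Cells: a = 1792, b = 280, c = 1784, d = 1577.
This is a case-control study: participants were sampled on outcome status, so risks in the source population cannot be estimated directly — relative risk is not valid here. The odds ratio is the appropriate measure.
OR = (a·d)/(b·c) = (1792 × 1577) / (280 × 1784) = 2825984 / 499520 = 5.65740

5.657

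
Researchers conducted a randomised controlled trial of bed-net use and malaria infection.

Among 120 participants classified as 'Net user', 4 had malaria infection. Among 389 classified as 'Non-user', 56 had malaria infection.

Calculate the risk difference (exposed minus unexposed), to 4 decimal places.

-0.1106

From the description: a = 4, b = 116, c = 56, d = 333.
Risk in exposed = 4/120 = 0.033333; risk in unexposed = 56/389 = 0.143959.
Risk difference = 0.033333 − 0.143959 = -0.110626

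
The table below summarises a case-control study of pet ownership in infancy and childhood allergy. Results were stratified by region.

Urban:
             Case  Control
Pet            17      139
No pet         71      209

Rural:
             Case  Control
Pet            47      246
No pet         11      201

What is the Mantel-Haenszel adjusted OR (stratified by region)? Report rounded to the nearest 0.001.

OR_MH = Σ(aᵢdᵢ/nᵢ) / Σ(bᵢcᵢ/nᵢ), where nᵢ is the stratum total.
Stratum 1 (Urban): n = 436; a·d/n = 17·209/436 = 8.1491; b·c/n = 139·71/436 = 22.6353
Stratum 2 (Rural): n = 505; a·d/n = 47·201/505 = 18.7069; b·c/n = 246·11/505 = 5.3584
OR_MH = (8.1491 + 18.7069) / (22.6353 + 5.3584) = 26.8560 / 27.9937 = 0.95936

0.959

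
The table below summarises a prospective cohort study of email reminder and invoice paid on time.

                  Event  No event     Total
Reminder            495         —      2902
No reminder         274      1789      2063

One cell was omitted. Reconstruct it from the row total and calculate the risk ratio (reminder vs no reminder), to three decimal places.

1.284

The missing cell is in the exposed row: 2902 − 495 = 2407.
So a = 495, b = 2407, c = 274, d = 1789.
RR = [a/(a+b)] / [c/(c+d)] = (495/2902) / (274/2063) = 0.17057/0.13282 = 1.28427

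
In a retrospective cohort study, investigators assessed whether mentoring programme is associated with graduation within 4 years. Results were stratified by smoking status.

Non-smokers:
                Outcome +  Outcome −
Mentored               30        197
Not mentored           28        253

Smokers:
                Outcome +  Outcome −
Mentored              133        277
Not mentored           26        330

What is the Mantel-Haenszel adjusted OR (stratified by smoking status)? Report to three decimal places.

3.566

OR_MH = Σ(aᵢdᵢ/nᵢ) / Σ(bᵢcᵢ/nᵢ), where nᵢ is the stratum total.
Stratum 1 (Non-smokers): n = 508; a·d/n = 30·253/508 = 14.9409; b·c/n = 197·28/508 = 10.8583
Stratum 2 (Smokers): n = 766; a·d/n = 133·330/766 = 57.2977; b·c/n = 277·26/766 = 9.4021
OR_MH = (14.9409 + 57.2977) / (10.8583 + 9.4021) = 72.2386 / 20.2604 = 3.56551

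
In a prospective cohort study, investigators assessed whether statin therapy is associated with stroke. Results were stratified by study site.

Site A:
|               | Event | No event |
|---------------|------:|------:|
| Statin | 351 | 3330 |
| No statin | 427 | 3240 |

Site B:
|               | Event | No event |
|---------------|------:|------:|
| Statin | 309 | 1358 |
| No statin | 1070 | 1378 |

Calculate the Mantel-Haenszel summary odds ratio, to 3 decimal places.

0.472

OR_MH = Σ(aᵢdᵢ/nᵢ) / Σ(bᵢcᵢ/nᵢ), where nᵢ is the stratum total.
Stratum 1 (Site A): n = 7348; a·d/n = 351·3240/7348 = 154.7686; b·c/n = 3330·427/7348 = 193.5098
Stratum 2 (Site B): n = 4115; a·d/n = 309·1378/4115 = 103.4756; b·c/n = 1358·1070/4115 = 353.1130
OR_MH = (154.7686 + 103.4756) / (193.5098 + 353.1130) = 258.2442 / 546.6228 = 0.47244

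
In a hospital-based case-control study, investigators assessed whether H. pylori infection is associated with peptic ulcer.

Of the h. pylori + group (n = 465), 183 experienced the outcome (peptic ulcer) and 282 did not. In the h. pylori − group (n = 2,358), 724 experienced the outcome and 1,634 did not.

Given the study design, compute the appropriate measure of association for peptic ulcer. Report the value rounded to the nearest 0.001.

1.465

From the description: a = 183, b = 282, c = 724, d = 1634.
This is a hospital-based case-control study: participants were sampled on outcome status, so risks in the source population cannot be estimated directly — relative risk is not valid here. The odds ratio is the appropriate measure.
OR = (a·d)/(b·c) = (183 × 1634) / (282 × 724) = 299022 / 204168 = 1.46459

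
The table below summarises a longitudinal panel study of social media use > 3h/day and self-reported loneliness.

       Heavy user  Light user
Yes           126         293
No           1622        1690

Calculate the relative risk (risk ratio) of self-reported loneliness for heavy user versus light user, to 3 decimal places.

Reading the table with exposure as columns: a = 126 (Heavy user, case), b = 1622 (Heavy user, non-case), c = 293 (Light user, case), d = 1690.
Risk in exposed = 126/1748 = 0.07208; risk in unexposed = 293/1983 = 0.14776.
RR = 0.07208 / 0.14776 = 0.48785
The risk is 51% lower among the exposed than among the unexposed.

0.488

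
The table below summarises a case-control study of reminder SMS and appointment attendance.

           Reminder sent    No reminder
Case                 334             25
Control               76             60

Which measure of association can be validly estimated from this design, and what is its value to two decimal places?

10.55

Reading the table with exposure as columns: a = 334 (Reminder sent, case), b = 76 (Reminder sent, non-case), c = 25 (No reminder, case), d = 60.
This is a case-control study: participants were sampled on outcome status, so risks in the source population cannot be estimated directly — relative risk is not valid here. The odds ratio is the appropriate measure.
OR = (a·d)/(b·c) = (334 × 60) / (76 × 25) = 20040 / 1900 = 10.54737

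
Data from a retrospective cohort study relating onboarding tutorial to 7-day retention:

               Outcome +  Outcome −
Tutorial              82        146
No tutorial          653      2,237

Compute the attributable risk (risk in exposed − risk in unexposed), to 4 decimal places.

0.1337

Cells: a = 82, b = 146, c = 653, d = 2237.
Risk in exposed = 82/228 = 0.359649; risk in unexposed = 653/2890 = 0.225952.
Risk difference = 0.359649 − 0.225952 = 0.133698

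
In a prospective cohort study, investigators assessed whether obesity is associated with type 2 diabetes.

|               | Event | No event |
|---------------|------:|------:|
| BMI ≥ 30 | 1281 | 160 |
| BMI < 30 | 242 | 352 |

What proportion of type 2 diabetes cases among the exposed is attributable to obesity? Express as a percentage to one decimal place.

Cells: a = 1281, b = 160, c = 242, d = 352.
Risk in exposed = 1281/1441 = 0.88897; risk in unexposed = 242/594 = 0.40741.
RR = 0.88897/0.40741 = 2.18201
AR% = (RR − 1)/RR × 100 = (2.18201 − 1)/2.18201 × 100 = 54.1706%

54.2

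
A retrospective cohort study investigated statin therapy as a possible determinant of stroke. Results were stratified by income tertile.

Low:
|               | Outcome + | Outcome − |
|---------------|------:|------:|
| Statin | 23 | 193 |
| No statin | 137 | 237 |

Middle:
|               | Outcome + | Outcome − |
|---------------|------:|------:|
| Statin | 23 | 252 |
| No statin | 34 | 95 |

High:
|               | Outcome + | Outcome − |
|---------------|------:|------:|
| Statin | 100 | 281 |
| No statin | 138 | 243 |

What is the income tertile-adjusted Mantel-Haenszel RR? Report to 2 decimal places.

0.51

RR_MH = Σ(aᵢ·n₀ᵢ/nᵢ) / Σ(cᵢ·n₁ᵢ/nᵢ), with n₁ᵢ = aᵢ+bᵢ (exposed), n₀ᵢ = cᵢ+dᵢ (unexposed), nᵢ = n₁ᵢ+n₀ᵢ.
Stratum 1 (Low): n₁ = 216, n₀ = 374, n = 590; a·n₀/n = 23·374/590 = 14.5797; c·n₁/n = 137·216/590 = 50.1559
Stratum 2 (Middle): n₁ = 275, n₀ = 129, n = 404; a·n₀/n = 23·129/404 = 7.3441; c·n₁/n = 34·275/404 = 23.1436
Stratum 3 (High): n₁ = 381, n₀ = 381, n = 762; a·n₀/n = 100·381/762 = 50.0000; c·n₁/n = 138·381/762 = 69.0000
RR_MH = (14.5797 + 7.3441 + 50.0000) / (50.1559 + 23.1436 + 69.0000) = 71.9237 / 142.2995 = 0.50544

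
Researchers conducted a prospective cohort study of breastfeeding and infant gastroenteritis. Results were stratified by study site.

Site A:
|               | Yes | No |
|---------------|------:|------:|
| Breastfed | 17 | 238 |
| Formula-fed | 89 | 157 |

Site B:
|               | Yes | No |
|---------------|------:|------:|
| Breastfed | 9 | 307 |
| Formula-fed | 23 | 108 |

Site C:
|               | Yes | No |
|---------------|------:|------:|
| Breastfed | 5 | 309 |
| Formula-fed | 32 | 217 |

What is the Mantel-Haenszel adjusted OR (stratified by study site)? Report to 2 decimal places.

0.12

OR_MH = Σ(aᵢdᵢ/nᵢ) / Σ(bᵢcᵢ/nᵢ), where nᵢ is the stratum total.
Stratum 1 (Site A): n = 501; a·d/n = 17·157/501 = 5.3273; b·c/n = 238·89/501 = 42.2794
Stratum 2 (Site B): n = 447; a·d/n = 9·108/447 = 2.1745; b·c/n = 307·23/447 = 15.7964
Stratum 3 (Site C): n = 563; a·d/n = 5·217/563 = 1.9272; b·c/n = 309·32/563 = 17.5631
OR_MH = (5.3273 + 2.1745 + 1.9272) / (42.2794 + 15.7964 + 17.5631) = 9.4290 / 75.6389 = 0.12466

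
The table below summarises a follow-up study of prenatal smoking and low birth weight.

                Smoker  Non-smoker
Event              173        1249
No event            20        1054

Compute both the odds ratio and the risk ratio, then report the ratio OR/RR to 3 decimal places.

4.416

Reading the table with exposure as columns: a = 173 (Smoker, case), b = 20 (Smoker, non-case), c = 1249 (Non-smoker, case), d = 1054.
OR = (173·1054)/(20·1249) = 182342/24980 = 7.29952
Risk in exposed = 173/193 = 0.89637; risk in unexposed = 1249/2303 = 0.54234; RR = 1.65280
OR/RR = 7.29952 / 1.65280 = 4.41646
The outcome is not rare, so the OR lies further from 1 than the RR.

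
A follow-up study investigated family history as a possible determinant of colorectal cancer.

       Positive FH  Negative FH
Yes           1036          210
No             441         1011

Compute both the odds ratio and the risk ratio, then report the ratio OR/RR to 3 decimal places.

Reading the table with exposure as columns: a = 1036 (Positive FH, case), b = 441 (Positive FH, non-case), c = 210 (Negative FH, case), d = 1011.
OR = (1036·1011)/(441·210) = 1047396/92610 = 11.30975
Risk in exposed = 1036/1477 = 0.70142; risk in unexposed = 210/1221 = 0.17199; RR = 4.07827
OR/RR = 11.30975 / 4.07827 = 2.77318
The outcome is not rare, so the OR lies further from 1 than the RR.

2.773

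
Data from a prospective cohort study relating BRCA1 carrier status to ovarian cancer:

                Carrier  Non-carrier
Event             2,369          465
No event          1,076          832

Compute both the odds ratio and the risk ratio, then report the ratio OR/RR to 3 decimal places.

2.054

Reading the table with exposure as columns: a = 2369 (Carrier, case), b = 1076 (Carrier, non-case), c = 465 (Non-carrier, case), d = 832.
OR = (2369·832)/(1076·465) = 1971008/500340 = 3.93934
Risk in exposed = 2369/3445 = 0.68766; risk in unexposed = 465/1297 = 0.35852; RR = 1.91806
OR/RR = 3.93934 / 1.91806 = 2.05381
The outcome is not rare, so the OR lies further from 1 than the RR.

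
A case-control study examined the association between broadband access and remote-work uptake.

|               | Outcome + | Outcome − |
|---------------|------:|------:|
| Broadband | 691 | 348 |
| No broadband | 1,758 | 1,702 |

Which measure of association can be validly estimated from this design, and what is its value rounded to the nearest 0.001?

1.922

Cells: a = 691, b = 348, c = 1758, d = 1702.
This is a case-control study: participants were sampled on outcome status, so risks in the source population cannot be estimated directly — relative risk is not valid here. The odds ratio is the appropriate measure.
OR = (a·d)/(b·c) = (691 × 1702) / (348 × 1758) = 1176082 / 611784 = 1.92238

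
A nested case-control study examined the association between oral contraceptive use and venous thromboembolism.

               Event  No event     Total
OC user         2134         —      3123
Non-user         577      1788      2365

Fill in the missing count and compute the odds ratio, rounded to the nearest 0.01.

6.69

The missing cell is in the exposed row: 3123 − 2134 = 989.
So a = 2134, b = 989, c = 577, d = 1788.
OR = (a·d)/(b·c) = (2134 × 1788) / (989 × 577) = 3815592 / 570653 = 6.68636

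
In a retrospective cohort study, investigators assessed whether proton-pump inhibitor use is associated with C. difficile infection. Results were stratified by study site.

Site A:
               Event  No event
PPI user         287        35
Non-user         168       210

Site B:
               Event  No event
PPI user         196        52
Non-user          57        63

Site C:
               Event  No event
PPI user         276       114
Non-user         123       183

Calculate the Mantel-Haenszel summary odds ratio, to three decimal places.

OR_MH = Σ(aᵢdᵢ/nᵢ) / Σ(bᵢcᵢ/nᵢ), where nᵢ is the stratum total.
Stratum 1 (Site A): n = 700; a·d/n = 287·210/700 = 86.1000; b·c/n = 35·168/700 = 8.4000
Stratum 2 (Site B): n = 368; a·d/n = 196·63/368 = 33.5543; b·c/n = 52·57/368 = 8.0543
Stratum 3 (Site C): n = 696; a·d/n = 276·183/696 = 72.5690; b·c/n = 114·123/696 = 20.1466
OR_MH = (86.1000 + 33.5543 + 72.5690) / (8.4000 + 8.0543 + 20.1466) = 192.2233 / 36.6009 = 5.25187

5.252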